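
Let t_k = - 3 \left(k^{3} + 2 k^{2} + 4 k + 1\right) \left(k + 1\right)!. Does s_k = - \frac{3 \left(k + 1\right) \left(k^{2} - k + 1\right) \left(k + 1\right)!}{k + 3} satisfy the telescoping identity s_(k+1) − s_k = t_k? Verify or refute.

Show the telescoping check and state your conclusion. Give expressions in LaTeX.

Invalid: residual \frac{6 \left(k^{4} + 5 k^{3} + 9 k^{2} + 14 k + 2\right) \left(k + 1\right)!}{\left(k + 3\right) \left(k + 4\right)} ≠ 0.

s_(k+1) = -3*(k + 2)*(k**2 + k + 1)*factorial(k + 2)/(k + 4)
s_(k+1) − s_k = -3*(k**5 + 7*k**4 + 20*k**3 + 35*k**2 + 27*k + 8)*factorial(k + 1)/((k + 3)*(k + 4))
(s_(k+1) − s_k) − t_k = 6*(k**4 + 5*k**3 + 9*k**2 + 14*k + 2)*factorial(k + 1)/((k + 3)*(k + 4))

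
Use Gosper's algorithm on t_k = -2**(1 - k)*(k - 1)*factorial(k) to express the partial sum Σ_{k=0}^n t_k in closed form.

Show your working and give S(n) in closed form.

t_(k+1)/t_k = k*(k + 1)/(2*(k - 1)).
Factor: A=k/2 + 1/2; B=1; C=k - 1.
Solve (k/2 + 1/2)·f(k+1) − (1)·f(k) = k - 1.
Degrees (1,0,1) ⇒ d ≤ 0.
A polynomial solution: f(k) = 2.
So s_k = (B(k−1)f/C)·t_k = (2/(k - 1))·t_k = -2**(2 - k)*factorial(k).
Check: Δs_k = -2**(1 - k)*(k - 1)*factorial(k). ✓
Σ_(k=0)^n t_k = s_(n+1) − s_(0) = (-2**(1 - n)*factorial(n + 1)) − (-4), i.e. 2**(1 - n)*(2**(n + 1) - n*factorial(n) - factorial(n)).

S(n) = 2**(1 - n)*(2**(n + 1) - n*factorial(n) - factorial(n))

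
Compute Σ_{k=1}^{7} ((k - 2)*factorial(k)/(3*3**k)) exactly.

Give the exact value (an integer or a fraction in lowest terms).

The ratio is (k**2 - 1)/(3*(k - 2)).
Factor: A=k/3 + 1/3; B=1; C=k - 2.
Need (k/3 + 1/3)·f(k+1) − (1)·f(k) = k - 2.
Degrees (1,0,1) ⇒ d ≤ 0.
Coefficient equations give f(k) = 3.
Get s_k = R·t_k = factorial(k)/3**k with R(k) = B(k−1)f(k)/C(k) = 3/(k - 2).
s_(k+1) − s_k = (k - 2)*factorial(k)/(3*3**k) = t_k.
Sum = s_(8) − s_(1); s_(8) = 4480/729, s_(1) = 1/3 ⇒ 4237/729.

Σ = 4237/729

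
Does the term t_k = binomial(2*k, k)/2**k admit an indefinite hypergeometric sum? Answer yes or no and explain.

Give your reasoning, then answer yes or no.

No. Not Gosper-summable.

The ratio is (2*k + 1)/(k + 1).
Factor: A=2*k + 1; B=k + 1; C=1.
f must satisfy (2*k + 1)·f(k+1) − (k)·f(k) = 1.
Degrees (1,1,0) ⇒ d ≤ -1.
d = -1 < 0 ⇒ no nonzero polynomial f; not summable.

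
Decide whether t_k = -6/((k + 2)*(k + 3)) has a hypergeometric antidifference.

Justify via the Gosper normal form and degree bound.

The ratio is (k + 2)/(k + 4).
Gosper form: A/B · C(k+1)/C(k) with A=k + 2, B=k + 4, C=1.
Need (k + 2)·f(k+1) − (k + 3)·f(k) = 1.
Bound: deg f ≤ 1.
Solving with deg f ≤ 1: f(k) = k/2.
Certificate R = B(k−1)f/C = k*(k + 3)/2 gives s_k = -3*k/(k + 2).
Check: Δs_k = -6/(k**2 + 5*k + 6). ✓

Yes. s_k = -3*k/(k + 2).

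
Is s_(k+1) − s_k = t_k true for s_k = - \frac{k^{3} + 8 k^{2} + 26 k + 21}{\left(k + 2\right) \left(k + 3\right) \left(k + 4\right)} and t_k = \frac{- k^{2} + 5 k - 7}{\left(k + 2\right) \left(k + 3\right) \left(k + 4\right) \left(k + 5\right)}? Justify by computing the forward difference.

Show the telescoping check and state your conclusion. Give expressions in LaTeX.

Valid — Δs_k = t_k.

s_(k+1) = (-26*k - (k + 1)**3 - 8*(k + 1)**2 - 47)/((k + 3)*(k + 4)*(k + 5))
s_(k+1) − s_k = (-k**2 + 5*k - 7)/(k**4 + 14*k**3 + 71*k**2 + 154*k + 120)
(s_(k+1) − s_k) − t_k = 0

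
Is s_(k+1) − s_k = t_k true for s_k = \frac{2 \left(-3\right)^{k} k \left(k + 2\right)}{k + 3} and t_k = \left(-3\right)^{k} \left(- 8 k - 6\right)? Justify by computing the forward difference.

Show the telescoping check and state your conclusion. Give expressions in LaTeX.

s_(k+1) = 2*(-3)**(k + 1)*(k + 1)*(k + 3)/(k + 4)
s_(k+1) − s_k = (-3)**k*(-8*k**3 - 54*k**2 - 106*k - 54)/(k**2 + 7*k + 12)
(s_(k+1) − s_k) − t_k = (-3)**k*(8*k**2 + 32*k + 18)/(k**2 + 7*k + 12)

Invalid: residual \frac{\left(-3\right)^{k} \left(8 k^{2} + 32 k + 18\right)}{k^{2} + 7 k + 12} ≠ 0.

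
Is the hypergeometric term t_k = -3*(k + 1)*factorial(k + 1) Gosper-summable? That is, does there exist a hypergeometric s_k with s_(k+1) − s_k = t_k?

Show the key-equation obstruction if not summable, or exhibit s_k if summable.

Yes. s_k = -3*factorial(k + 1).

t_(k+1)/t_k = (k + 2)**2/(k + 1).
A = k + 2, B = 1, C = k + 1.
Need (k + 2)·f(k+1) − (1)·f(k) = k + 1.
Bound: deg f ≤ 0.
Match coefficients ⇒ f(k) = 1.
So s_k = (B(k−1)f/C)·t_k = (1/(k + 1))·t_k = -3*factorial(k + 1).
s_(k+1) − s_k = -3*(k + 1)*factorial(k + 1) = t_k.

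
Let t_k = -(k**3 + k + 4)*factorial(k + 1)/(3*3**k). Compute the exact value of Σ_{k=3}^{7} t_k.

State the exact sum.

t_(k+1)/t_k = (k + 2)*(k + (k + 1)**3 + 5)/(3*(k**3 + k + 4)).
So A=k/3 + 2/3 and B=1, with C=k**3 + k + 4.
Solve (k/3 + 2/3)·f(k+1) − (1)·f(k) = k**3 + k + 4.
From deg A=1, deg B=0, deg C=3: d=2.
Solve for f: f(k) = 3*(k**2 - k - 4) (degree 2 ≤ 2).
Then R = B(k−1)f/C = 3*(k**2 - k - 4)/(k**3 + k + 4), so s_k = R(k)·t_k = (-k**2 + k + 4)*factorial(k + 1)/3**k.
Check: Δs_k = -(k**3 + k + 4)*factorial(k + 1)/(3*3**k). ✓
Telescoping: Σ = s_(8) − s_(3) = -232960/81 − (-16/9) = -232816/81.

Σ = -232816/81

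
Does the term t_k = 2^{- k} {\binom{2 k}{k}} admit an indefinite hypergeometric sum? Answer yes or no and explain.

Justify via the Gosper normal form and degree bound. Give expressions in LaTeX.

No — negative degree bound, so no certificate f.

Ratio r(k) = (2*k + 1)/(k + 1).
A = 2*k + 1, B = k + 1, C = 1.
Solve (2*k + 1)·f(k+1) − (k)·f(k) = 1.
deg f ≤ -1 (via 1,1,0).
deg f ≤ -1 is impossible — no certificate.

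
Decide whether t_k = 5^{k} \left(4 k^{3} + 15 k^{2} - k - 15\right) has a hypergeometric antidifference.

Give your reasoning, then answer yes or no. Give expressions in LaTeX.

Yes. s_k = 5^{k} k \left(k^{2} - 4\right).

t_(k+1)/t_k = 5*(4*k**3 + 27*k**2 + 41*k + 3)/(4*k**3 + 15*k**2 - k - 15).
Normal form (A,B,C) = (5, 1, k**3 + 15*k**2/4 - k/4 - 15/4).
f must satisfy (5)·f(k+1) − (1)·f(k) = k**3 + 15*k**2/4 - k/4 - 15/4.
From deg A=0, deg B=0, deg C=3: d=3.
Solving with deg f ≤ 3: f(k) = k*(k - 2)*(k + 2)/4.
R(k) = B(k−1)·f(k)/C(k) = k*(k - 2)*(k + 2)/(4*k**3 + 15*k**2 - k - 15); s_k = R·t_k = 5**k*k*(k**2 - 4).
Δs = 5**k*(4*k**3 + 15*k**2 - k - 15), as required.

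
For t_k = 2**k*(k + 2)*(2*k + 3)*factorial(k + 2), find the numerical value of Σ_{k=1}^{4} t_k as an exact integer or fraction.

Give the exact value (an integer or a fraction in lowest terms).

Σ = 806388

Compute t_(k+1)/t_k: get (k + 3)**2*(4*k + 10)/((k + 2)*(2*k + 3)).
A = 2*k + 6, B = 1, C = k**2 + 7*k/2 + 3.
Set up (2*k + 6)·f(k+1) − (1)·f(k) − (k**2 + 7*k/2 + 3) = 0.
deg f ≤ 1 (via 1,0,2).
Match coefficients ⇒ f(k) = k/2.
R(k) = B(k−1)·f(k)/C(k) = k/((k + 2)*(2*k + 3)); s_k = R·t_k = 2**k*k*factorial(k + 2).
Δs = 2**k*(k + 2)*(2*k + 3)*factorial(k + 2), as required.
Sum = s_(5) − s_(1); s_(5) = 806400, s_(1) = 12 ⇒ 806388.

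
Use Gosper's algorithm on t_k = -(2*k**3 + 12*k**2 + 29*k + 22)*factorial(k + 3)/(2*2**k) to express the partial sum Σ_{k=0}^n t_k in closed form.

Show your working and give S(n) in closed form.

S(n) = -6 - n**2*factorial(n + 4)/2**n - 4*n*factorial(n + 4)/2**n - 5*factorial(n + 4)/(2*2**n)

Ratio r(k) = (2*k**4 + 26*k**3 + 131*k**2 + 301*k + 260)/(2*(2*k**3 + 12*k**2 + 29*k + 22)).
Factor: A=k/2 + 2; B=1; C=k**3 + 6*k**2 + 29*k/2 + 11.
Need (k/2 + 2)·f(k+1) − (1)·f(k) = k**3 + 6*k**2 + 29*k/2 + 11.
deg f ≤ 2 (via 1,0,3).
Match coefficients ⇒ f(k) = 2*k**2 + 4*k - 1.
Certificate R = B(k−1)f/C = 2*(2*k**2 + 4*k - 1)/(2*k**3 + 12*k**2 + 29*k + 22) gives s_k = -(2*k**2 + 4*k - 1)*factorial(k + 3)/2**k.
s_(k+1) − s_k = -(2*k**3 + 12*k**2 + 29*k + 22)*factorial(k + 3)/(2*2**k) = t_k.
Telescope: S(n) = s_(n+1) − s_(0) = -2**(-n - 1)*(2*n**2 + 8*n + 5)*factorial(n + 4) − (6) = -6 - n**2*factorial(n + 4)/2**n - 4*n*factorial(n + 4)/2**n - 5*factorial(n + 4)/(2*2**n).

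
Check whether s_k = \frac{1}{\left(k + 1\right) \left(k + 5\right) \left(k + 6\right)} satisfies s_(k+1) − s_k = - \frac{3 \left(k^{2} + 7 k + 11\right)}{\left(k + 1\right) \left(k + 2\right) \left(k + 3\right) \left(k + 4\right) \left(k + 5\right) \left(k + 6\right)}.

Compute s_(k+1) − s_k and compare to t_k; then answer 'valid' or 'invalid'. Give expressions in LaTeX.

Invalid: residual \frac{3 \left(4 k^{2} + 27 k + 41\right)}{k^{7} + 28 k^{6} + 322 k^{5} + 1960 k^{4} + 6769 k^{3} + 13132 k^{2} + 13068 k + 5040} ≠ 0.

s_(k+1) = 1/((k + 2)*(k + 6)*(k + 7))
s_(k+1) − s_k = ((k + 1)*(k + 5) - (k + 2)*(k + 7))/((k + 1)*(k + 2)*(k + 5)*(k + 6)*(k + 7))
(s_(k+1) − s_k) − t_k = 3*(4*k**2 + 27*k + 41)/(k**7 + 28*k**6 + 322*k**5 + 1960*k**4 + 6769*k**3 + 13132*k**2 + 13068*k + 5040)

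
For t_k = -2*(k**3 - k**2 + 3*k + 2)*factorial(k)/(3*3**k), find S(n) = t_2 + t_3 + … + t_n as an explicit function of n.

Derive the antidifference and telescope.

Compute t_(k+1)/t_k: get (k + 1)*(3*k + (k + 1)**3 - (k + 1)**2 + 5)/(3*(k**3 - k**2 + 3*k + 2)).
Gosper form: A/B · C(k+1)/C(k) with A=k/3 + 1/3, B=1, C=k**3 - k**2 + 3*k + 2.
Set up (k/3 + 1/3)·f(k+1) − (1)·f(k) − (k**3 - k**2 + 3*k + 2) = 0.
Bound: deg f ≤ 2.
Match coefficients ⇒ f(k) = 3*(k**2 - k - 1).
Certificate R = B(k−1)f/C = 3*(k**2 - k - 1)/(k**3 - k**2 + 3*k + 2) gives s_k = 2*(-k**2 + k + 1)*factorial(k)/3**k.
Check: Δs_k = -2*(k**3 - k**2 + 3*k + 2)*factorial(k)/(3*3**k). ✓
Telescope: S(n) = s_(n+1) − s_(2) = -2*3**(-n - 1)*(n**2 + n - 1)*factorial(n + 1) − (-4/9) = 3**(-n - 2)*(4*3**n - 6*n**3*factorial(n) - 12*n**2*factorial(n) + 6*factorial(n)).

S(n) = 3**(-n - 2)*(4*3**n - 6*n**3*factorial(n) - 12*n**2*factorial(n) + 6*factorial(n))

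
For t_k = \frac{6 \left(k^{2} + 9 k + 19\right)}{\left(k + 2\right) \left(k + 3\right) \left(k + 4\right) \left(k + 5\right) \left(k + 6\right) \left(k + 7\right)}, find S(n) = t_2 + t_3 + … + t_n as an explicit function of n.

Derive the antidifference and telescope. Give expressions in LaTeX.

Compute t_(k+1)/t_k: get (k + 2)*(9*k + (k + 1)**2 + 28)/((k + 8)*(k**2 + 9*k + 19)).
Factor: A=k + 2; B=k + 8; C=k**2 + 9*k + 19.
f must satisfy (k + 2)·f(k+1) − (k + 7)·f(k) = k**2 + 9*k + 19.
From deg A=1, deg B=1, deg C=2: d=5.
A polynomial solution: f(k) = k*(k + 3)*(k + 5)*(k**2 + 12*k + 44)/144.
So s_k = (B(k−1)f/C)·t_k = (k*(k + 3)*(k + 5)*(k + 7)*(k**2 + 12*k + 44)/(144*(k**2 + 9*k + 19)))·t_k = k*(k**2 + 12*k + 44)/(24*(k**3 + 12*k**2 + 44*k + 48)).
Verify: 6*(k**2 + 9*k + 19)/(k**6 + 27*k**5 + 295*k**4 + 1665*k**3 + 5104*k**2 + 8028*k + 5040) matches t_k.
Telescope: S(n) = s_(n+1) − s_(2) = (n**3 + 15*n**2 + 71*n + 57)/(24*(n**3 + 15*n**2 + 71*n + 105)) − (1/32) = (n**3 + 15*n**2 + 71*n - 87)/(96*(n**3 + 15*n**2 + 71*n + 105)).

S(n) = \frac{n^{3} + 15 n^{2} + 71 n - 87}{96 \left(n^{3} + 15 n^{2} + 71 n + 105\right)}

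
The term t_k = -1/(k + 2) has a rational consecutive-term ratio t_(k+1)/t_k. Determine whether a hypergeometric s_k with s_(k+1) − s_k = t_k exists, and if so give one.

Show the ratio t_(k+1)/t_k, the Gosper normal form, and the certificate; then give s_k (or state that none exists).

Ratio r(k) = (k + 2)/(k + 3).
A = k + 2, B = k + 3, C = 1.
Solve (k + 2)·f(k+1) − (k + 2)·f(k) = 1.
d = 0 from the (1,1,0) case.
Generic f = c0 gives residual -1; -1 = 0 cannot hold, so t_k is not Gosper-summable.

no hypergeometric antidifference exists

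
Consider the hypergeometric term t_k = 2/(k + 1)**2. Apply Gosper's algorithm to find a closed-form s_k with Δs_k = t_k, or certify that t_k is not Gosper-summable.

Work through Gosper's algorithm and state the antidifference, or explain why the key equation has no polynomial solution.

none — t_k is not Gosper-summable

Ratio r(k) = (k + 1)**2/(k + 2)**2.
Take A(k)=k**2 + 2*k + 1, B(k)=k**2 + 4*k + 4, C(k)=1.
f must satisfy (k**2 + 2*k + 1)·f(k+1) − (k**2 + 2*k + 1)·f(k) = 1.
Degrees (2,2,0) ⇒ d ≤ 0.
f = c0 ⇒ A·f(k+1) − B(k−1)·f(k) − C = -1. The system {-1 = 0} is inconsistent; no antidifference.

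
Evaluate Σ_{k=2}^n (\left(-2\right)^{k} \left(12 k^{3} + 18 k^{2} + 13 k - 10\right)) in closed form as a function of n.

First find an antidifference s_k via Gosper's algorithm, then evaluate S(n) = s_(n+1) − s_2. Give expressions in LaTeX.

S(n) = 8 \left(-2\right)^{n} n^{3} + 20 \left(-2\right)^{n} n^{2} + 14 \left(-2\right)^{n} n - 6 \left(-2\right)^{n} + 72

t_(k+1)/t_k = 2*(-12*k**3 - 54*k**2 - 85*k - 33)/(12*k**3 + 18*k**2 + 13*k - 10).
So A=-2 and B=1, with C=k**3 + 3*k**2/2 + 13*k/12 - 5/6.
f must satisfy (-2)·f(k+1) − (1)·f(k) = k**3 + 3*k**2/2 + 13*k/12 - 5/6.
Degrees (0,0,3) ⇒ d ≤ 3.
A polynomial solution: f(k) = -(4*k**3 - 2*k**2 - k - 4)/12.
Certificate R = B(k−1)f/C = -(4*k**3 - 2*k**2 - k - 4)/(12*k**3 + 18*k**2 + 13*k - 10) gives s_k = (-2)**k*(-4*k**3 + 2*k**2 + k + 4).
Δs = (-2)**k*(12*k**3 + 18*k**2 + 13*k - 10), as required.
Σ_(k=2)^n t_k = s_(n+1) − s_(2) = ((-2)**(n + 1)*(-4*n**3 - 10*n**2 - 7*n + 3)) − (-72), i.e. 8*(-2)**n*n**3 + 20*(-2)**n*n**2 + 14*(-2)**n*n - 6*(-2)**n + 72.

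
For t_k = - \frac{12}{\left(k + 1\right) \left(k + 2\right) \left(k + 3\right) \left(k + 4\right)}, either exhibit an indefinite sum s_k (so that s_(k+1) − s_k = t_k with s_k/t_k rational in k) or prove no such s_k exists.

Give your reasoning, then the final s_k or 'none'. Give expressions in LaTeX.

t_(k+1)/t_k = (k + 1)/(k + 5).
A = k + 1, B = k + 5, C = 1.
Need (k + 1)·f(k+1) − (k + 4)·f(k) = 1.
Degrees (1,1,0) ⇒ d ≤ 3.
Coefficient equations give f(k) = k*(k**2 + 6*k + 11)/18.
So s_k = (B(k−1)f/C)·t_k = (k*(k + 4)*(k**2 + 6*k + 11)/18)·t_k = 2*k*(-k**2 - 6*k - 11)/(3*(k + 1)*(k + 2)*(k + 3)).
s_(k+1) − s_k = -12/(k**4 + 10*k**3 + 35*k**2 + 50*k + 24) = t_k.

s_k = \frac{2 k \left(- k^{2} - 6 k - 11\right)}{3 \left(k + 1\right) \left(k + 2\right) \left(k + 3\right)}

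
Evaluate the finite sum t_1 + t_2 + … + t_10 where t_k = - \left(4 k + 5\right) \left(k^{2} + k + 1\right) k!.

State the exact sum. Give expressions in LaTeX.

t_(k+1)/t_k = (k + 1)*(4*k + 9)*(k + (k + 1)**2 + 2)/((4*k + 5)*(k**2 + k + 1)).
Take A(k)=k + 1, B(k)=1, C(k)=k**3 + 9*k**2/4 + 9*k/4 + 5/4.
f must satisfy (k + 1)·f(k+1) − (1)·f(k) = k**3 + 9*k**2/4 + 9*k/4 + 5/4.
From deg A=1, deg B=0, deg C=3: d=2.
Coefficient equations give f(k) = (4*k**2 + k - 4)/4.
Get s_k = R·t_k = -(4*k**2 + k - 4)*factorial(k) with R(k) = B(k−1)f(k)/C(k) = (4*k**2 + k - 4)/((4*k + 5)*(k**2 + k + 1)).
Δs = -(4*k + 5)*(k**2 + k + 1)*factorial(k), as required.
Evaluate s at k=11 and k=1: -19599148800 and -1; difference -19599148799.

Σ = -19599148799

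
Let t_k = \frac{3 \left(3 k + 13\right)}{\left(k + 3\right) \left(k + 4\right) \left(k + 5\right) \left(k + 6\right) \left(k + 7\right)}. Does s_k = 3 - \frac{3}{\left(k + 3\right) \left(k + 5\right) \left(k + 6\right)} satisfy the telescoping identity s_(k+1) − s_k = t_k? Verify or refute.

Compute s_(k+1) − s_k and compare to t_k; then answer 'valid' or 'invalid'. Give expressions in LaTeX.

s_(k+1) = 3 - 3/((k + 4)*(k + 6)*(k + 7))
s_(k+1) − s_k = 3*(3*k + 13)/(k**5 + 25*k**4 + 245*k**3 + 1175*k**2 + 2754*k + 2520)
(s_(k+1) − s_k) − t_k = 0

valid (s_(k+1) − s_k reduces to t_k)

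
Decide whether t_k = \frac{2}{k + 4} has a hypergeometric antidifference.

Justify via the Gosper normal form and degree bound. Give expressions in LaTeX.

No — key equation has no polynomial f.

Step 1: r(k) = (k + 4)/(k + 5).
Gosper form: A/B · C(k+1)/C(k) with A=k + 4, B=k + 5, C=1.
f must satisfy (k + 4)·f(k+1) − (k + 4)·f(k) = 1.
d = 0 from the (1,1,0) case.
f = c0 ⇒ A·f(k+1) − B(k−1)·f(k) − C = -1. The system {-1 = 0} is inconsistent; no antidifference.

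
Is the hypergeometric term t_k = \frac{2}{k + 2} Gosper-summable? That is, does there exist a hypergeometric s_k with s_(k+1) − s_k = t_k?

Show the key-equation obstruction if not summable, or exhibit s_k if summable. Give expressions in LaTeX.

Compute t_(k+1)/t_k: get (k + 2)/(k + 3).
Gosper form: A/B · C(k+1)/C(k) with A=k + 2, B=k + 3, C=1.
Need (k + 2)·f(k+1) − (k + 2)·f(k) = 1.
deg f ≤ 0 (via 1,1,0).
Put f(k) = c0: A·f(k+1) − B(k−1)·f(k) − C = -1; need -1 = 0 — inconsistent ⇒ no f, not summable.

No; the coefficient equations for f are inconsistent.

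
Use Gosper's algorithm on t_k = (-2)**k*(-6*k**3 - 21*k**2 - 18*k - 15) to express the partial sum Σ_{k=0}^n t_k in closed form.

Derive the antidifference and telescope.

S(n) = -4*(-2)**n*n**3 - 18*(-2)**n*n**2 - 20*(-2)**n*n - 12*(-2)**n - 3

r(k) = 2*(-2*k**3 - 13*k**2 - 26*k - 20)/(2*k**3 + 7*k**2 + 6*k + 5) after simplifying.
A = -2, B = 1, C = k**3 + 7*k**2/2 + 3*k + 5/2.
Need (-2)·f(k+1) − (1)·f(k) = k**3 + 7*k**2/2 + 3*k + 5/2.
deg f ≤ 3 (via 0,0,3).
A polynomial solution: f(k) = -(2*k**3 + 3*k**2 - 2*k + 3)/6.
Then R = B(k−1)f/C = -(2*k**3 + 3*k**2 - 2*k + 3)/(3*(2*k**3 + 7*k**2 + 6*k + 5)), so s_k = R(k)·t_k = (-2)**k*(2*k**3 + 3*k**2 - 2*k + 3).
Δs = (-2)**k*(-6*k**3 - 21*k**2 - 18*k - 15), as required.
Σ_(k=0)^n t_k = s_(n+1) − s_(0) = ((-2)**(n + 1)*(2*n**3 + 9*n**2 + 10*n + 6)) − (3), i.e. -4*(-2)**n*n**3 - 18*(-2)**n*n**2 - 20*(-2)**n*n - 12*(-2)**n - 3.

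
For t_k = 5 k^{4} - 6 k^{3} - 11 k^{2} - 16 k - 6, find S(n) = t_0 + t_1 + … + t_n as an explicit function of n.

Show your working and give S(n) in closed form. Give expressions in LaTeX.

S(n) = n^{5} + n^{4} - 5 n^{3} - 15 n^{2} - 16 n - 6

t_(k+1)/t_k = (5*k**4 + 14*k**3 + k**2 - 36*k - 34)/(5*k**4 - 6*k**3 - 11*k**2 - 16*k - 6).
A = 1, B = 1, C = k**4 - 6*k**3/5 - 11*k**2/5 - 16*k/5 - 6/5.
f must satisfy (1)·f(k+1) − (1)·f(k) = k**4 - 6*k**3/5 - 11*k**2/5 - 16*k/5 - 6/5.
From deg A=0, deg B=0, deg C=4: d=5.
A polynomial solution: f(k) = k**2*(k - 4)*(k**2 + 1)/5.
Certificate R = B(k−1)f/C = k**2*(k - 4)*(k**2 + 1)/(5*k**4 - 6*k**3 - 11*k**2 - 16*k - 6) gives s_k = k**2*(k**3 - 4*k**2 + k - 4).
Δs = 5*k**4 - 6*k**3 - 11*k**2 - 16*k - 6, as required.
Evaluate: s_(n+1) = n**5 + n**4 - 5*n**3 - 15*n**2 - 16*n - 6; subtract s_(0) = 0 ⇒ S(n) = n**5 + n**4 - 5*n**3 - 15*n**2 - 16*n - 6.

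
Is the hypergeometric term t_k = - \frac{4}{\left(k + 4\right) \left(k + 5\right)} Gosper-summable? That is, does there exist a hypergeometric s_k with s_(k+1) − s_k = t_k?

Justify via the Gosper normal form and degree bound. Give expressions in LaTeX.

Yes. s_k = - \frac{k}{k + 4}.

t_(k+1)/t_k = (k + 4)/(k + 6).
A = k + 4, B = k + 6, C = 1.
f must satisfy (k + 4)·f(k+1) − (k + 5)·f(k) = 1.
From deg A=1, deg B=1, deg C=0: d=1.
Match coefficients ⇒ f(k) = k/4.
Get s_k = R·t_k = -k/(k + 4) with R(k) = B(k−1)f(k)/C(k) = k*(k + 5)/4.
Check: Δs_k = -4/(k**2 + 9*k + 20). ✓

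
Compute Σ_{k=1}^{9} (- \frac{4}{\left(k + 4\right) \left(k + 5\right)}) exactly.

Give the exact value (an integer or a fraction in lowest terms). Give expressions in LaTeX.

Compute t_(k+1)/t_k: get (k + 4)/(k + 6).
Take A(k)=k + 4, B(k)=k + 6, C(k)=1.
f must satisfy (k + 4)·f(k+1) − (k + 5)·f(k) = 1.
Degrees (1,1,0) ⇒ d ≤ 1.
Solve for f: f(k) = k/4 (degree 1 ≤ 1).
Then R = B(k−1)f/C = k*(k + 5)/4, so s_k = R(k)·t_k = -k/(k + 4).
Verify: -4/(k**2 + 9*k + 20) matches t_k.
Telescoping: Σ = s_(10) − s_(1) = -5/7 − (-1/5) = -18/35.

Σ = -18/35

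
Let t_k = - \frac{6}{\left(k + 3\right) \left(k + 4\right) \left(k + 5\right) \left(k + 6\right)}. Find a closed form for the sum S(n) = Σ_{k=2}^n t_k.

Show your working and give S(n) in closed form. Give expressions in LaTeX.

S(n) = \frac{- n^{3} - 15 n^{2} - 74 n + 90}{105 \left(n^{3} + 15 n^{2} + 74 n + 120\right)}

The ratio is (k + 3)/(k + 7).
Factor: A=k + 3; B=k + 7; C=1.
f must satisfy (k + 3)·f(k+1) − (k + 6)·f(k) = 1.
deg f ≤ 3 (via 1,1,0).
A polynomial solution: f(k) = k*(k**2 + 12*k + 47)/180.
Get s_k = R·t_k = k*(-k**2 - 12*k - 47)/(30*(k + 3)*(k + 4)*(k + 5)) with R(k) = B(k−1)f(k)/C(k) = k*(k + 6)*(k**2 + 12*k + 47)/180.
Check: Δs_k = -6/(k**4 + 18*k**3 + 119*k**2 + 342*k + 360). ✓
Evaluate: s_(n+1) = (-n**3 - 15*n**2 - 74*n - 60)/(30*(n**3 + 15*n**2 + 74*n + 120)); subtract s_(2) = -1/42 ⇒ S(n) = (-n**3 - 15*n**2 - 74*n + 90)/(105*(n**3 + 15*n**2 + 74*n + 120)).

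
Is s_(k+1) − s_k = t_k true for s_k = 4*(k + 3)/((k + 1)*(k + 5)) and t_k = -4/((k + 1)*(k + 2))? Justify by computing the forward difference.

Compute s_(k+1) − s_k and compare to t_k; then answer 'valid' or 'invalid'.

s_(k+1) = 4*(k + 4)/((k + 2)*(k + 6))
s_(k+1) − s_k = 4*(-k**2 - 7*k - 16)/(k**4 + 14*k**3 + 65*k**2 + 112*k + 60)
(s_(k+1) − s_k) − t_k = 8*(2*k + 7)/(k**4 + 14*k**3 + 65*k**2 + 112*k + 60)

Invalid: residual 8*(2*k + 7)/(k**4 + 14*k**3 + 65*k**2 + 112*k + 60) ≠ 0.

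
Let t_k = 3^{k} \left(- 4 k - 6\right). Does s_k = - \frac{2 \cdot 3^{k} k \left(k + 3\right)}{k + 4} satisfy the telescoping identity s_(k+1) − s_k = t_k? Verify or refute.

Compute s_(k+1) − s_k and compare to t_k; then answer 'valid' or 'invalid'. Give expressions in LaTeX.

Invalid: residual \frac{4 \cdot 3^{k} \left(k^{2} + 5 k + 6\right)}{k^{2} + 9 k + 20} ≠ 0.

s_(k+1) = -6*3**k*(k + 1)*(k + 4)/(k + 5)
s_(k+1) − s_k = 3**k*(-4*k**3 - 38*k**2 - 114*k - 96)/(k**2 + 9*k + 20)
(s_(k+1) − s_k) − t_k = 4*3**k*(k**2 + 5*k + 6)/(k**2 + 9*k + 20)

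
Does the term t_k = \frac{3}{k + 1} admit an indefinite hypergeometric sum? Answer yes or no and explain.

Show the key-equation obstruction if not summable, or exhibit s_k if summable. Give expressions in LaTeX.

No — t_k has no hypergeometric antidifference.

Step 1: r(k) = (k + 1)/(k + 2).
Take A(k)=k + 1, B(k)=k + 2, C(k)=1.
f must satisfy (k + 1)·f(k+1) − (k + 1)·f(k) = 1.
Bound: deg f ≤ 0.
Put f(k) = c0: A·f(k+1) − B(k−1)·f(k) − C = -1; need -1 = 0 — inconsistent ⇒ no f, not summable.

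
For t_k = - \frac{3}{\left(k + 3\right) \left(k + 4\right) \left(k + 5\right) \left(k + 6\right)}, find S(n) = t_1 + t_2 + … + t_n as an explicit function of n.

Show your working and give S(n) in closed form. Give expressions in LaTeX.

S(n) = \frac{n \left(- n^{2} - 15 n - 74\right)}{120 \left(n^{3} + 15 n^{2} + 74 n + 120\right)}

t_(k+1)/t_k = (k + 3)/(k + 7).
Take A(k)=k + 3, B(k)=k + 7, C(k)=1.
Key eq: (k + 3)·f(k+1) = (k + 6)·f(k) + (1).
Bound: deg f ≤ 3.
Coefficient equations give f(k) = k*(k**2 + 12*k + 47)/180.
Get s_k = R·t_k = k*(-k**2 - 12*k - 47)/(60*(k + 3)*(k + 4)*(k + 5)) with R(k) = B(k−1)f(k)/C(k) = k*(k + 6)*(k**2 + 12*k + 47)/180.
s_(k+1) − s_k = -3/(k**4 + 18*k**3 + 119*k**2 + 342*k + 360) = t_k.
Telescope: S(n) = s_(n+1) − s_(1) = (-n**3 - 15*n**2 - 74*n - 60)/(60*(n**3 + 15*n**2 + 74*n + 120)) − (-1/120) = n*(-n**2 - 15*n - 74)/(120*(n**3 + 15*n**2 + 74*n + 120)).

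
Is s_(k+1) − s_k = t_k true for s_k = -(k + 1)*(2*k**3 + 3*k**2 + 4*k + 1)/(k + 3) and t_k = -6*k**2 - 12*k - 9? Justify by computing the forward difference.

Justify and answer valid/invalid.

s_(k+1) = (-2*k**4 - 13*k**3 - 34*k**2 - 42*k - 20)/(k + 4)
s_(k+1) − s_k = (-6*k**4 - 46*k**3 - 111*k**2 - 125*k - 56)/(k**2 + 7*k + 12)
(s_(k+1) − s_k) − t_k = 2*(4*k**3 + 27*k**2 + 41*k + 26)/(k**2 + 7*k + 12)

Invalid: residual 2*(4*k**3 + 27*k**2 + 41*k + 26)/(k**2 + 7*k + 12) ≠ 0.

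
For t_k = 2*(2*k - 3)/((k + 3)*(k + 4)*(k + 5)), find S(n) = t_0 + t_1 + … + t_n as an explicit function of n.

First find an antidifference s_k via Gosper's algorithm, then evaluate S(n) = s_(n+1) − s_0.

t_(k+1)/t_k = (k + 3)*(2*k - 1)/((k + 6)*(2*k - 3)).
Factor: A=k + 3; B=k + 6; C=k - 3/2.
f must satisfy (k + 3)·f(k+1) − (k + 5)·f(k) = k - 3/2.
From deg A=1, deg B=1, deg C=1: d=2.
A polynomial solution: f(k) = k*(k - 9)/16.
Then R = B(k−1)f/C = k*(k - 9)*(k + 5)/(8*(2*k - 3)), so s_k = R(k)·t_k = k*(k - 9)/(4*(k + 3)*(k + 4)).
Verify: 2*(2*k - 3)/(k**3 + 12*k**2 + 47*k + 60) matches t_k.
s_(n+1) = (n**2 - 7*n - 8)/(4*(n**2 + 9*n + 20)) and s_(0) = 0, so S(n) = (n**2 - 7*n - 8)/(4*(n**2 + 9*n + 20)).

S(n) = (n**2 - 7*n - 8)/(4*(n**2 + 9*n + 20))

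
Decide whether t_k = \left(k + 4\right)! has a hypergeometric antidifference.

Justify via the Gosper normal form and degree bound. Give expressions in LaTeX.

No — key equation has no polynomial f.

Ratio r(k) = k + 5.
Factor: A=k + 5; B=1; C=1.
Need (k + 5)·f(k+1) − (1)·f(k) = 1.
Degrees (1,0,0) ⇒ d ≤ -1.
Negative degree bound (-1): no f exists, t_k not Gosper-summable.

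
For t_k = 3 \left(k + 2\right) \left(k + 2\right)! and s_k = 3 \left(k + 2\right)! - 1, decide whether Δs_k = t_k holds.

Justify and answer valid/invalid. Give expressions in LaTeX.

s_(k+1) = 3*factorial(k + 3) - 1
s_(k+1) − s_k = 3*(k + 2)*factorial(k + 2)
(s_(k+1) − s_k) − t_k = 0

valid; difference matches t_k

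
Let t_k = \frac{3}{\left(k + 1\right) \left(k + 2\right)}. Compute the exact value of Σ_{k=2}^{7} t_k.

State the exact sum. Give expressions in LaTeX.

Σ = 2/3

Compute t_(k+1)/t_k: get (k + 1)/(k + 3).
Normal form (A,B,C) = (k + 1, k + 3, 1).
f must satisfy (k + 1)·f(k+1) − (k + 2)·f(k) = 1.
d = 1 from the (1,1,0) case.
A polynomial solution: f(k) = k.
Certificate R = B(k−1)f/C = k*(k + 2) gives s_k = 3*k/(k + 1).
Δs = 3/(k**2 + 3*k + 2), as required.
Σ_(k=2)^(7) t_k = s_(8) − s_(2) = 8/3 − (2) = 2/3.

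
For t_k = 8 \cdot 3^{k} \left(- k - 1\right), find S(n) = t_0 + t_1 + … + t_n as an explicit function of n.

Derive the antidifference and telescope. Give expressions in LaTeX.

Step 1: r(k) = 3*(k + 2)/(k + 1).
So A=3 and B=1, with C=k + 1.
Key eq: (3)·f(k+1) = (1)·f(k) + (k + 1).
deg f ≤ 1 (via 0,0,1).
A polynomial solution: f(k) = (2*k - 1)/4.
Then R = B(k−1)f/C = (2*k - 1)/(4*(k + 1)), so s_k = R(k)·t_k = 3**k*(2 - 4*k).
Δs = 8*3**k*(-k - 1), as required.
Telescope: S(n) = s_(n+1) − s_(0) = 3**(n + 1)*(-4*n - 2) − (2) = -12*3**n*n - 6*3**n - 2.

S(n) = - 12 \cdot 3^{n} n - 6 \cdot 3^{n} - 2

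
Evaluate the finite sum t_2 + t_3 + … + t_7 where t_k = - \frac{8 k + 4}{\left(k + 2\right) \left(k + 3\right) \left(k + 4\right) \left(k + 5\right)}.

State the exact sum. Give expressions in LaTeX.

Σ = -4/55

Step 1: r(k) = (k + 2)*(2*k + 3)/((k + 6)*(2*k + 1)).
Factor: A=k + 2; B=k + 6; C=k + 1/2.
Need (k + 2)·f(k+1) − (k + 5)·f(k) = k + 1/2.
Bound: deg f ≤ 3.
Match coefficients ⇒ f(k) = k*(k**2 + 9*k + 2)/48.
So s_k = (B(k−1)f/C)·t_k = (k*(k + 5)*(k**2 + 9*k + 2)/(24*(2*k + 1)))·t_k = -k*(k**2 + 9*k + 2)/(6*(k + 2)*(k + 3)*(k + 4)).
Δs = 4*(-2*k - 1)/(k**4 + 14*k**3 + 71*k**2 + 154*k + 120), as required.
Evaluate s at k=8 and k=2: -23/165 and -1/15; difference -4/55.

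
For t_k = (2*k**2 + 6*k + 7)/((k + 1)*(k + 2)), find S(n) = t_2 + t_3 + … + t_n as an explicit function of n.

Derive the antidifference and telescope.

S(n) = (2*n**2 + 3*n - 5)/(n + 2)

t_(k+1)/t_k = (k + 1)*(6*k + 2*(k + 1)**2 + 13)/((k + 3)*(2*k**2 + 6*k + 7)).
Gosper form: A/B · C(k+1)/C(k) with A=k + 1, B=k + 3, C=k**2 + 3*k + 7/2.
Solve (k + 1)·f(k+1) − (k + 2)·f(k) = k**2 + 3*k + 7/2.
From deg A=1, deg B=1, deg C=2: d=2.
Match coefficients ⇒ f(k) = k*(2*k + 5)/2.
Get s_k = R·t_k = k*(2*k + 5)/(k + 1) with R(k) = B(k−1)f(k)/C(k) = k*(k + 2)*(2*k + 5)/(2*k**2 + 6*k + 7).
Check: Δs_k = (2*k**2 + 6*k + 7)/(k**2 + 3*k + 2). ✓
Evaluate: s_(n+1) = (2*n**2 + 9*n + 7)/(n + 2); subtract s_(2) = 6 ⇒ S(n) = (2*n**2 + 3*n - 5)/(n + 2).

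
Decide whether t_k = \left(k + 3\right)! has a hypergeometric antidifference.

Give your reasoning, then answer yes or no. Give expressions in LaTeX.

Step 1: r(k) = k + 4.
Normal form (A,B,C) = (k + 4, 1, 1).
Need (k + 4)·f(k+1) − (1)·f(k) = 1.
Degrees (1,0,0) ⇒ d ≤ -1.
deg f ≤ -1 is impossible — no certificate.

No — negative degree bound, so no certificate f.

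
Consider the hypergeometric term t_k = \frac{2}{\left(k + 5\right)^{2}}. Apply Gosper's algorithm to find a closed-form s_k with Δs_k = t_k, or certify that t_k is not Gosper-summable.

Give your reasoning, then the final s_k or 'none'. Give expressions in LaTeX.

r(k) = (k + 5)**2/(k + 6)**2 after simplifying.
Normal form (A,B,C) = (k**2 + 10*k + 25, k**2 + 12*k + 36, 1).
f must satisfy (k**2 + 10*k + 25)·f(k+1) − (k**2 + 10*k + 25)·f(k) = 1.
Bound: deg f ≤ 0.
f = c0 ⇒ A·f(k+1) − B(k−1)·f(k) − C = -1. The system {-1 = 0} is inconsistent; no antidifference.

not Gosper-summable; s_k does not exist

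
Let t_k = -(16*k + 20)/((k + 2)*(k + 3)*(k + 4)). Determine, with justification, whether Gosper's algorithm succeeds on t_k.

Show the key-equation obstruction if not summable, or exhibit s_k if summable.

The ratio is (k + 2)*(4*k + 9)/((k + 5)*(4*k + 5)).
A = k + 2, B = k + 5, C = k + 5/4.
Key eq: (k + 2)·f(k+1) = (k + 4)·f(k) + (k + 5/4).
deg f ≤ 2 (via 1,1,1).
Solving with deg f ≤ 2: f(k) = k*(13*k + 17)/48.
R(k) = B(k−1)·f(k)/C(k) = k*(k + 4)*(13*k + 17)/(12*(4*k + 5)); s_k = R·t_k = -k*(13*k + 17)/(3*(k + 2)*(k + 3)).
Check: Δs_k = 4*(-4*k - 5)/(k**3 + 9*k**2 + 26*k + 24). ✓

Yes. s_k = -k*(13*k + 17)/(3*(k + 2)*(k + 3)).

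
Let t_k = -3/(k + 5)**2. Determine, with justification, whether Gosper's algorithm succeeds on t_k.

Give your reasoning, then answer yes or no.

Ratio r(k) = (k + 5)**2/(k + 6)**2.
Take A(k)=k**2 + 10*k + 25, B(k)=k**2 + 12*k + 36, C(k)=1.
Need (k**2 + 10*k + 25)·f(k+1) − (k**2 + 10*k + 25)·f(k) = 1.
Bound: deg f ≤ 0.
f = c0 ⇒ A·f(k+1) − B(k−1)·f(k) − C = -1. The system {-1 = 0} is inconsistent; no antidifference.

No — key equation has no polynomial f.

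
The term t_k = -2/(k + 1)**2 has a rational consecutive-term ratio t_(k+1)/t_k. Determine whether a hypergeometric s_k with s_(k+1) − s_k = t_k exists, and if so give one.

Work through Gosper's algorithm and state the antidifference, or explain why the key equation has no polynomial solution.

none (Gosper's algorithm certifies no s_k)

Step 1: r(k) = (k + 1)**2/(k + 2)**2.
So A=k**2 + 2*k + 1 and B=k**2 + 4*k + 4, with C=1.
Need (k**2 + 2*k + 1)·f(k+1) − (k**2 + 2*k + 1)·f(k) = 1.
Degrees (2,2,0) ⇒ d ≤ 0.
Write f(k) = c0. Then LHS − RHS = -1, requiring -1 = 0: contradictory. No certificate.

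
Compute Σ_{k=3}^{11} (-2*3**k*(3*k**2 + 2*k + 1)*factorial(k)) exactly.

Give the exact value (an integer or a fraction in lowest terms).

t_(k+1)/t_k = 3*(3*k**3 + 11*k**2 + 14*k + 6)/(3*k**2 + 2*k + 1).
Take A(k)=3*k + 3, B(k)=1, C(k)=k**2 + 2*k/3 + 1/3.
f must satisfy (3*k + 3)·f(k+1) − (1)·f(k) = k**2 + 2*k/3 + 1/3.
d = 1 from the (1,0,2) case.
Solving with deg f ≤ 1: f(k) = (k - 1)/3.
So s_k = (B(k−1)f/C)·t_k = ((k - 1)/(3*k**2 + 2*k + 1))·t_k = -2*3**k*(k - 1)*factorial(k).
Verify: -2*3**k*(3*k**2 + 2*k + 1)*factorial(k) matches t_k.
Telescoping: Σ = s_(12) − s_(3) = -5600343964723200 − (-648) = -5600343964722552.

Σ = -5600343964722552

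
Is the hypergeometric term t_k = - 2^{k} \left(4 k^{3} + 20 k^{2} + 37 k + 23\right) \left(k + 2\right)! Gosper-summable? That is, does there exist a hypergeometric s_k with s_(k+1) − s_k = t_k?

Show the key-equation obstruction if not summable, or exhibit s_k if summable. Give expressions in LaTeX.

Yes. s_k = - 2^{k} \left(2 k^{2} + k + 1\right) \left(k + 2\right)!.

Step 1: r(k) = 2*(4*k**4 + 44*k**3 + 185*k**2 + 351*k + 252)/(4*k**3 + 20*k**2 + 37*k + 23).
A = 2*k + 6, B = 1, C = k**3 + 5*k**2 + 37*k/4 + 23/4.
Solve (2*k + 6)·f(k+1) − (1)·f(k) = k**3 + 5*k**2 + 37*k/4 + 23/4.
Bound: deg f ≤ 2.
Match coefficients ⇒ f(k) = (2*k**2 + k + 1)/4.
Certificate R = B(k−1)f/C = (2*k**2 + k + 1)/(4*k**3 + 20*k**2 + 37*k + 23) gives s_k = -2**k*(2*k**2 + k + 1)*factorial(k + 2).
Δs = -2**k*(4*k**3 + 20*k**2 + 37*k + 23)*factorial(k + 2), as required.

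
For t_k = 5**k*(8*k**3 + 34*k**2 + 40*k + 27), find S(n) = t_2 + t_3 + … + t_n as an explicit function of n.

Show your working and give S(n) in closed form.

r(k) = 5*(8*k**3 + 58*k**2 + 132*k + 109)/(8*k**3 + 34*k**2 + 40*k + 27) after simplifying.
Factor: A=5; B=1; C=k**3 + 17*k**2/4 + 5*k + 27/8.
Solve (5)·f(k+1) − (1)·f(k) = k**3 + 17*k**2/4 + 5*k + 27/8.
deg f ≤ 3 (via 0,0,3).
Solving with deg f ≤ 3: f(k) = (2*k**3 + k**2 + 3)/8.
Then R = B(k−1)f/C = (2*k**3 + k**2 + 3)/(8*k**3 + 34*k**2 + 40*k + 27), so s_k = R(k)·t_k = 5**k*(2*k**3 + k**2 + 3).
s_(k+1) − s_k = 5**k*(8*k**3 + 34*k**2 + 40*k + 27) = t_k.
Evaluate: s_(n+1) = 5**(n + 1)*(2*n**3 + 7*n**2 + 8*n + 6); subtract s_(2) = 575 ⇒ S(n) = 10*5**n*n**3 + 35*5**n*n**2 + 40*5**n*n + 30*5**n - 575.

S(n) = 10*5**n*n**3 + 35*5**n*n**2 + 40*5**n*n + 30*5**n - 575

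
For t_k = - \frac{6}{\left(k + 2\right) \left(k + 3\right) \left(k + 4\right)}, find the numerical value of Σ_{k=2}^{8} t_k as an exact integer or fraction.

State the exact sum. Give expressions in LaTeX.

t_(k+1)/t_k = (k + 2)/(k + 5).
A = k + 2, B = k + 5, C = 1.
Need (k + 2)·f(k+1) − (k + 4)·f(k) = 1.
deg f ≤ 2 (via 1,1,0).
Match coefficients ⇒ f(k) = k*(k + 5)/12.
Certificate R = B(k−1)f/C = k*(k + 4)*(k + 5)/12 gives s_k = k*(-k - 5)/(2*(k + 2)*(k + 3)).
s_(k+1) − s_k = -6/(k**3 + 9*k**2 + 26*k + 24) = t_k.
Telescoping: Σ = s_(9) − s_(2) = -21/44 − (-7/20) = -7/55.

Σ = -7/55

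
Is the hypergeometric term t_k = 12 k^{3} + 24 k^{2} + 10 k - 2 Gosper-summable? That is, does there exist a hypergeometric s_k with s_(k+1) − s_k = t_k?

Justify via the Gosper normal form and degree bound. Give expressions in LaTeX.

r(k) = (6*k**3 + 30*k**2 + 47*k + 22)/(6*k**3 + 12*k**2 + 5*k - 1) after simplifying.
A = 1, B = 1, C = k**3 + 2*k**2 + 5*k/6 - 1/6.
f must satisfy (1)·f(k+1) − (1)·f(k) = k**3 + 2*k**2 + 5*k/6 - 1/6.
From deg A=0, deg B=0, deg C=3: d=4.
Coefficient equations give f(k) = k*(k + 1)*(3*k**2 - k - 3)/12.
Then R = B(k−1)f/C = k*(3*k**2 - k - 3)/(2*(6*k**2 + 6*k - 1)), so s_k = R(k)·t_k = k*(3*k**3 + 2*k**2 - 4*k - 3).
s_(k+1) − s_k = 12*k**3 + 24*k**2 + 10*k - 2 = t_k.

Yes. s_k = k \left(3 k^{3} + 2 k^{2} - 4 k - 3\right).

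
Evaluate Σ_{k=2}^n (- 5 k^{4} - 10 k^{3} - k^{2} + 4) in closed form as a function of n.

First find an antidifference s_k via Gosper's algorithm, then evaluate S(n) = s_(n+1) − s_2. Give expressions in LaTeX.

r(k) = (5*(k + 1)**4 + 10*(k + 1)**3 + (k + 1)**2 - 4)/(5*k**4 + 10*k**3 + k**2 - 4) after simplifying.
Factor: A=1; B=1; C=k**4 + 2*k**3 + k**2/5 - 4/5.
Key eq: (1)·f(k+1) = (1)·f(k) + (k**4 + 2*k**3 + k**2/5 - 4/5).
d = 5 from the (0,0,4) case.
Match coefficients ⇒ f(k) = k*(k**4 - 3*k**2 + 2*k - 4)/5.
Then R = B(k−1)f/C = k*(k**4 - 3*k**2 + 2*k - 4)/((k + 2)*(5*k**3 + k - 2)), so s_k = R(k)·t_k = k*(-k**4 + 3*k**2 - 2*k + 4).
s_(k+1) − s_k = -5*k**4 - 10*k**3 - k**2 + 4 = t_k.
Telescope: S(n) = s_(n+1) − s_(2) = -n**5 - 5*n**4 - 7*n**3 - 3*n**2 + 4*n + 4 − (-8) = -n**5 - 5*n**4 - 7*n**3 - 3*n**2 + 4*n + 12.

S(n) = - n^{5} - 5 n^{4} - 7 n^{3} - 3 n^{2} + 4 n + 12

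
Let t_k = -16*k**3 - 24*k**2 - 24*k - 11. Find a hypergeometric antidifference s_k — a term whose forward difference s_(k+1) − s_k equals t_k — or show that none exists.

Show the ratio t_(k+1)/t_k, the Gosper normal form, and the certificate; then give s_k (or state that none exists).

s_k = k*(-4*k**3 - 4*k - 3)

Ratio r(k) = (16*k**3 + 72*k**2 + 120*k + 75)/(16*k**3 + 24*k**2 + 24*k + 11).
So A=1 and B=1, with C=k**3 + 3*k**2/2 + 3*k/2 + 11/16.
Need (1)·f(k+1) − (1)·f(k) = k**3 + 3*k**2/2 + 3*k/2 + 11/16.
deg f ≤ 4 (via 0,0,3).
A polynomial solution: f(k) = k*(4*k**3 + 4*k + 3)/16.
So s_k = (B(k−1)f/C)·t_k = (k*(4*k**3 + 4*k + 3)/(16*k**3 + 24*k**2 + 24*k + 11))·t_k = k*(-4*k**3 - 4*k - 3).
Check: Δs_k = -16*k**3 - 24*k**2 - 24*k - 11. ✓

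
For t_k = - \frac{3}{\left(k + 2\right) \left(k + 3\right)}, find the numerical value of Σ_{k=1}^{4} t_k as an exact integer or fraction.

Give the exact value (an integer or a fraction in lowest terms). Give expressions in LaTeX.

t_(k+1)/t_k = (k + 2)/(k + 4).
Factor: A=k + 2; B=k + 4; C=1.
Set up (k + 2)·f(k+1) − (k + 3)·f(k) − (1) = 0.
Bound: deg f ≤ 1.
Match coefficients ⇒ f(k) = k/2.
Certificate R = B(k−1)f/C = k*(k + 3)/2 gives s_k = -3*k/(2*k + 4).
Δs = -3/(k**2 + 5*k + 6), as required.
Sum = s_(5) − s_(1); s_(5) = -15/14, s_(1) = -1/2 ⇒ -4/7.

Σ = -4/7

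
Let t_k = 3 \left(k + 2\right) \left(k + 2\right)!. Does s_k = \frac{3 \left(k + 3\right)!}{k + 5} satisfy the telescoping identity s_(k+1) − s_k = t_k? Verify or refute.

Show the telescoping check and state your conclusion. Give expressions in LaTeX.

Invalid: residual - \frac{6 \left(k^{2} + 7 k + 9\right) \left(k + 2\right)!}{\left(k + 5\right) \left(k + 6\right)} ≠ 0.

s_(k+1) = 3*factorial(k + 4)/(k + 6)
s_(k+1) − s_k = 3*(k**2 + 8*k + 14)*factorial(k + 3)/((k + 5)*(k + 6))
(s_(k+1) − s_k) − t_k = -6*(k**2 + 7*k + 9)*factorial(k + 2)/((k + 5)*(k + 6))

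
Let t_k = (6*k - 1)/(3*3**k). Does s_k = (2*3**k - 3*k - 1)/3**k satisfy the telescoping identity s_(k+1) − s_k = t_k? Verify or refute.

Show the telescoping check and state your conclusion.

Valid: the claim telescopes to t_k.

s_(k+1) = 2 - k/3**k - 4/(3*3**k)
s_(k+1) − s_k = (6*k - 1)/(3*3**k)
(s_(k+1) − s_k) − t_k = 0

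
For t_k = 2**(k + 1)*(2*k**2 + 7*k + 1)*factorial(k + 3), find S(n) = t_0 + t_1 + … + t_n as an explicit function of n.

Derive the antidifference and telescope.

Ratio r(k) = 2*(2*k**3 + 19*k**2 + 54*k + 40)/(2*k**2 + 7*k + 1).
Take A(k)=2*k + 8, B(k)=1, C(k)=k**2 + 7*k/2 + 1/2.
Need (2*k + 8)·f(k+1) − (1)·f(k) = k**2 + 7*k/2 + 1/2.
Degrees (1,0,2) ⇒ d ≤ 1.
Solve for f: f(k) = (k - 1)/2 (degree 1 ≤ 1).
So s_k = (B(k−1)f/C)·t_k = ((k - 1)/(2*k**2 + 7*k + 1))·t_k = 2**(k + 1)*(k - 1)*factorial(k + 3).
Verify: 2**(k + 1)*(2*k**2 + 7*k + 1)*factorial(k + 3) matches t_k.
Evaluate: s_(n+1) = 2**(n + 2)*n*factorial(n + 4); subtract s_(0) = -12 ⇒ S(n) = 4*2**n*n*factorial(n + 4) + 12.

S(n) = 4*2**n*n*factorial(n + 4) + 12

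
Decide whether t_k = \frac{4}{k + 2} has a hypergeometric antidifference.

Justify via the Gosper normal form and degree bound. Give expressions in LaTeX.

t_(k+1)/t_k = (k + 2)/(k + 3).
Factor: A=k + 2; B=k + 3; C=1.
f must satisfy (k + 2)·f(k+1) − (k + 2)·f(k) = 1.
d = 0 from the (1,1,0) case.
Generic f = c0 gives residual -1; -1 = 0 cannot hold, so t_k is not Gosper-summable.

No — t_k has no hypergeometric antidifference.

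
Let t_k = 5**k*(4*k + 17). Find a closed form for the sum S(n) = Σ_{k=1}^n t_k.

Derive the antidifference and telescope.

The ratio is 5*(4*k + 21)/(4*k + 17).
Gosper form: A/B · C(k+1)/C(k) with A=5, B=1, C=k + 17/4.
Solve (5)·f(k+1) − (1)·f(k) = k + 17/4.
d = 1 from the (0,0,1) case.
Solve for f: f(k) = (k + 3)/4 (degree 1 ≤ 1).
Then R = B(k−1)f/C = (k + 3)/(4*k + 17), so s_k = R(k)·t_k = 5**k*(k + 3).
Δs = 5**k*(4*k + 17), as required.
Evaluate: s_(n+1) = 5**(n + 1)*(n + 4); subtract s_(1) = 20 ⇒ S(n) = 5*5**n*n + 20*5**n - 20.

S(n) = 5*5**n*n + 20*5**n - 20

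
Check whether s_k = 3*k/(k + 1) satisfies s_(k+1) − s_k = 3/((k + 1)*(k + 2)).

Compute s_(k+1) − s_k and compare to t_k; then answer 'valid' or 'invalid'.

s_(k+1) = 3*(k + 1)/(k + 2)
s_(k+1) − s_k = 3/(k**2 + 3*k + 2)
(s_(k+1) − s_k) − t_k = 0

Valid — Δs_k = t_k.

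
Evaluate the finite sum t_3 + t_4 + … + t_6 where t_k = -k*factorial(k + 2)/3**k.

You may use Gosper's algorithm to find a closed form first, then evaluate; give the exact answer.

t_(k+1)/t_k = (k + 1)*(k + 3)/(3*k).
Normal form (A,B,C) = (k/3 + 1, 1, k).
Solve (k/3 + 1)·f(k+1) − (1)·f(k) = k.
deg f ≤ 0 (via 1,0,1).
Coefficient equations give f(k) = 3.
Certificate R = B(k−1)f/C = 3/k gives s_k = -3**(1 - k)*factorial(k + 2).
Verify: -k*factorial(k + 2)/3**k matches t_k.
Telescoping: Σ = s_(7) − s_(3) = -4480/9 − (-40/3) = -4360/9.

Σ = -4360/9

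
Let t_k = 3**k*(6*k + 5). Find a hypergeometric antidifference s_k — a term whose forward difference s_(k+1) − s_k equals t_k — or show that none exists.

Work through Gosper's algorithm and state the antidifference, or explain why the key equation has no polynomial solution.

s_k = 3**k*(3*k - 2)

r(k) = 3*(6*k + 11)/(6*k + 5) after simplifying.
Gosper form: A/B · C(k+1)/C(k) with A=3, B=1, C=k + 5/6.
f must satisfy (3)·f(k+1) − (1)·f(k) = k + 5/6.
d = 1 from the (0,0,1) case.
Match coefficients ⇒ f(k) = (3*k - 2)/6.
R(k) = B(k−1)·f(k)/C(k) = (3*k - 2)/(6*k + 5); s_k = R·t_k = 3**k*(3*k - 2).
s_(k+1) − s_k = 3**k*(6*k + 5) = t_k.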